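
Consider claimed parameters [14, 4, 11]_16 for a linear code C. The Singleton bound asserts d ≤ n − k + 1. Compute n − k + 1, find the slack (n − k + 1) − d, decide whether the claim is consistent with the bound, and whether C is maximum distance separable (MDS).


Singleton RHS = n − k + 1 = 11, slack = 0, bound satisfied, MDS.

Singleton bound: d ≤ n − k + 1.
Here n = 14, k = 4, so n − k + 1 = 11.
Given d = 11, check d ≤ 11: YES.
Slack = (n − k + 1) − d = 0.
The code is MDS (slack = 0).
Description: the claimed parameters are [14, 4, 11]_16; such a code would be MDS (meets Singleton bound).


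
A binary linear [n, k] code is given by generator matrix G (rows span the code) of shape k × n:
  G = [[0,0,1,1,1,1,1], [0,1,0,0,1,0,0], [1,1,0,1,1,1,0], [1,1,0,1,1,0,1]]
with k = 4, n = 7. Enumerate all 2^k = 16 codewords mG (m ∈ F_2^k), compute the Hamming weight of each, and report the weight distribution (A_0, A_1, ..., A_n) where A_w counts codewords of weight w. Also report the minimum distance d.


Weight distribution: A_0 = 1, A_2 = 2, A_3 = 4, A_4 = 5, A_5 = 4. Minimum distance d = 2.

Enumerate all 2^4 = 16 messages m ∈ F_2^4.
For each, compute codeword c = mG in F_2^7, then tally its weight.
  m = 0000 → c = 0000000, weight = 0.
  m = 1000 → c = 0011111, weight = 5.
  m = 0100 → c = 0100100, weight = 2.
  m = 1100 → c = 0111011, weight = 5.
  m = 0010 → c = 1101110, weight = 5.
  m = 1010 → c = 1110001, weight = 4.
  m = 0110 → c = 1001010, weight = 3.
  m = 1110 → c = 1010101, weight = 4.
  m = 0001 → c = 1101101, weight = 5.
  m = 1001 → c = 1110010, weight = 4.
  m = 0101 → c = 1001001, weight = 3.
  m = 1101 → c = 1010110, weight = 4.
  m = 0011 → c = 0000011, weight = 2.
  m = 1011 → c = 0011100, weight = 3.
  m = 0111 → c = 0100111, weight = 4.
  m = 1111 → c = 0111000, weight = 3.
Tally weights:
  weight 0: 1 codewords.
  weight 2: 2 codewords.
  weight 3: 4 codewords.
  weight 4: 5 codewords.
  weight 5: 4 codewords.
Minimum distance d = smallest w > 0 with A_w > 0 = 2.
Sanity: Σ A_w = 16 = 2^4 = 16 ✓.


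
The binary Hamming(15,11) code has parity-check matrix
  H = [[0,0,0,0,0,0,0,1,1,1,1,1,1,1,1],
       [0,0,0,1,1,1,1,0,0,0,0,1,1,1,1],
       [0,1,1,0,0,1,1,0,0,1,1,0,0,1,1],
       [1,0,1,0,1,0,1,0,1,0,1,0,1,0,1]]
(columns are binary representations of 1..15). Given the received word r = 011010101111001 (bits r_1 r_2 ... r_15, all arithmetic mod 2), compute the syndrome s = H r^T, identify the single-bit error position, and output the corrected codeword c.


s = (1, 0, 0, 0)^T, error position = 8, corrected codeword c = 011010111111001

Compute s = H r^T mod 2 one row at a time:
  s_1 = 0 + 1 + 1 + 1 + 1 + 0 + 0 + 1 = 5 ≡ 1 (mod 2).
  s_2 = 0 + 1 + 0 + 1 + 1 + 0 + 0 + 1 = 4 ≡ 0 (mod 2).
  s_3 = 1 + 1 + 0 + 1 + 1 + 1 + 0 + 1 = 6 ≡ 0 (mod 2).
  s_4 = 0 + 1 + 1 + 1 + 1 + 1 + 0 + 1 = 6 ≡ 0 (mod 2).
s = (1, 0, 0, 0)^T — this equals column 8 of H (binary 1000), so error is at position 8.
Correct: flip bit 8 of r = 011010101111001 to get c = 011010111111001.


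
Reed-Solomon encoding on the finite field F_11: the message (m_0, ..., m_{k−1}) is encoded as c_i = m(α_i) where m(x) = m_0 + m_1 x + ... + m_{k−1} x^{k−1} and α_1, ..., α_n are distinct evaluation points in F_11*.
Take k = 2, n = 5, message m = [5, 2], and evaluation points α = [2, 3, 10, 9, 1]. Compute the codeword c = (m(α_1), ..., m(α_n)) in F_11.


c = [9, 0, 3, 1, 7]

Message polynomial: m(x) = 5 + 2·x (mod 11).
For each evaluation point α_i, compute m(α_i) mod 11:
  α_1 = 2: Horner steps 2 → 9, so m(2) = 9.
  α_2 = 3: Horner steps 2 → 0, so m(3) = 0.
  α_3 = 10: Horner steps 2 → 3, so m(10) = 3.
  α_4 = 9: Horner steps 2 → 1, so m(9) = 1.
  α_5 = 1: Horner steps 2 → 7, so m(1) = 7.
Codeword c = [9, 0, 3, 1, 7] ∈ F_11^5.


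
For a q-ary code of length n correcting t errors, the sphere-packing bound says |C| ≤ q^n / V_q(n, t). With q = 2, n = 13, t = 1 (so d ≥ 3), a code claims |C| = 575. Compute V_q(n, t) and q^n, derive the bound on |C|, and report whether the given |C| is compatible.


V_q(n, t) = 14, q^n = 8192, Hamming bound = 585, |C| = 575 ≤ bound (satisfied).

Step 1: Compute V_q(n, t) = Σ_{j=0}^1 C(n, j) (q−1)^j.
  j = 0: C(13,0)·(1)^0 = 1·1 = 1.
  j = 1: C(13,1)·(1)^1 = 13·1 = 13.
  V_q(n, t) = 1 + 13 = 14.
Step 2: q^n = 2^13 = 8192.
Step 3: Hamming bound ⌊q^n / V_q(n,t)⌋ = ⌊8192/14⌋ = 585.
Step 4: Compare |C| = 575 to 585: satisfied.
The claimed |C| lies below the Hamming bound.


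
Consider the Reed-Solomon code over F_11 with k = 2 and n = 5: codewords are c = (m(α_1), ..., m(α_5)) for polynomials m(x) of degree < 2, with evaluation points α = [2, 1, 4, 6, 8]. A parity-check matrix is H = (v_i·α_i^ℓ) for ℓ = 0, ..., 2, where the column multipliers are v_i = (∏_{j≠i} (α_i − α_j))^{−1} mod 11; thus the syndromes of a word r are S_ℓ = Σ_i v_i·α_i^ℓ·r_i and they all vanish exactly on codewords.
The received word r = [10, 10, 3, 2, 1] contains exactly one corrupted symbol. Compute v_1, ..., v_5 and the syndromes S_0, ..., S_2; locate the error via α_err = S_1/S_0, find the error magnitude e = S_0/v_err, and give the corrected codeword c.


S = (4, 8, 5), error at position 1, error magnitude e = 6, c = [4, 10, 3, 2, 1].

Step 1: column multipliers v_i = (∏_{j≠i}(α_i − α_j))^{−1} mod 11.
  i = 1 (α = 2): (2−1)(2−4)(2−6)(2−8) = 1·(−2)·(−4)·(−6) = −48 ≡ 7, so v_1 = 7^{−1} = 8 (mod 11).
  i = 2 (α = 1): (1−2)(1−4)(1−6)(1−8) = (−1)·(−3)·(−5)·(−7) = 105 ≡ 6, so v_2 = 6^{−1} = 2 (mod 11).
  i = 3 (α = 4): (4−2)(4−1)(4−6)(4−8) = 2·3·(−2)·(−4) = 48 ≡ 4, so v_3 = 4^{−1} = 3 (mod 11).
  i = 4 (α = 6): (6−2)(6−1)(6−4)(6−8) = 4·5·2·(−2) = −80 ≡ 8, so v_4 = 8^{−1} = 7 (mod 11).
  i = 5 (α = 8): (8−2)(8−1)(8−4)(8−6) = 6·7·4·2 = 336 ≡ 6, so v_5 = 6^{−1} = 2 (mod 11).
  v = [8, 2, 3, 7, 2].
Step 2: syndromes of r = [10, 10, 3, 2, 1] (all sums mod 11).
  S_0 = Σ v_i r_i = 8·10 + 2·10 + 3·3 + 7·2 + 2·1 = 125 ≡ 4.
  S_1 = Σ v_i α_i r_i = 8·2·10 + 2·1·10 + 3·4·3 + 7·6·2 + 2·8·1 = 316 ≡ 8.
  α_i^2 mod 11 = [4, 1, 5, 3, 9].
  S_2 = Σ v_i α_i^2 r_i = 8·4·10 + 2·1·10 + 3·5·3 + 7·3·2 + 2·9·1 = 445 ≡ 5.
  S = (4, 8, 5) ≠ 0, so r is not a codeword (an error is present).
Step 3: locate the error. For a single error e at position i, S_ℓ = v_i·e·α_i^ℓ, so α_err = S_1/S_0.
  S_0^{−1} = 4^{−1} = 3 (mod 11), so α_err = 8·3 = 24 ≡ 2 = α_1. Error position i = 1.
  Consistency check: S_2/S_1 = 5·7 = 35 ≡ 2 = α_err ✓ (single-error assumption holds).
Step 4: error magnitude e = S_0/v_1 = S_0·∏_{j≠1}(α_1 − α_j) = 4·7 = 28 ≡ 6 (mod 11).
Step 5: correct position 1: c_1 = r_1 − e = 10 − 6 ≡ 4 (mod 11). Hence c = [4, 10, 3, 2, 1].
  Check: interpolating c through the α_i gives m(x) = 5 + 5·x (degree < 2) with m(α_i) = c_i for every i, so c is indeed a codeword.


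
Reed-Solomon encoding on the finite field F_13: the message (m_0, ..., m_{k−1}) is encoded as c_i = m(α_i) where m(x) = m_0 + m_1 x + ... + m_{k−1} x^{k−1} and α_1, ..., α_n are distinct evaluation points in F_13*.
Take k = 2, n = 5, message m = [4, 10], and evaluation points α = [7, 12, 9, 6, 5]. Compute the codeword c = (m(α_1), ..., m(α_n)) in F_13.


c = [9, 7, 3, 12, 2]

Message polynomial: m(x) = 4 + 10·x (mod 13).
For each evaluation point α_i, compute m(α_i) mod 13:
  α_1 = 7: Horner steps 10 → 9, so m(7) = 9.
  α_2 = 12: Horner steps 10 → 7, so m(12) = 7.
  α_3 = 9: Horner steps 10 → 3, so m(9) = 3.
  α_4 = 6: Horner steps 10 → 12, so m(6) = 12.
  α_5 = 5: Horner steps 10 → 2, so m(5) = 2.
Codeword c = [9, 7, 3, 12, 2] ∈ F_13^5.


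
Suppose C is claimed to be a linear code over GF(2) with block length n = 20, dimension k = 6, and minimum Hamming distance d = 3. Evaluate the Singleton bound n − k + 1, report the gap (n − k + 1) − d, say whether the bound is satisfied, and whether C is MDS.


Singleton RHS = n − k + 1 = 15, slack = 12, bound satisfied, not MDS.

Singleton bound: d ≤ n − k + 1.
Here n = 20, k = 6, so n − k + 1 = 15.
Given d = 3, check d ≤ 15: YES.
Slack = (n − k + 1) − d = 12.
The code is NOT MDS (slack = 12 > 0).
Description: the claimed parameters are [20, 6, 3]_2; such a code would be non-MDS.


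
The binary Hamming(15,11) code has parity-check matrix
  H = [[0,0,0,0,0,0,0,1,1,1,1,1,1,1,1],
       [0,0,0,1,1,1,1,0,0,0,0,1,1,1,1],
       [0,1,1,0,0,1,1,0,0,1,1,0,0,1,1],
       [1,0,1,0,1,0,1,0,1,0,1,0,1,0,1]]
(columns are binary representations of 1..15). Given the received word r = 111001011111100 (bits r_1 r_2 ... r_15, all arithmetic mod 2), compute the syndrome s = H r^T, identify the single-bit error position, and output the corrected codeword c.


s = (0, 1, 1, 1)^T, error position = 7, corrected codeword c = 111001111111100

Compute s = H r^T mod 2 one row at a time:
  s_1 = 1 + 1 + 1 + 1 + 1 + 1 + 0 + 0 = 6 ≡ 0 (mod 2).
  s_2 = 0 + 0 + 1 + 0 + 1 + 1 + 0 + 0 = 3 ≡ 1 (mod 2).
  s_3 = 1 + 1 + 1 + 0 + 1 + 1 + 0 + 0 = 5 ≡ 1 (mod 2).
  s_4 = 1 + 1 + 0 + 0 + 1 + 1 + 1 + 0 = 5 ≡ 1 (mod 2).
s = (0, 1, 1, 1)^T — this equals column 7 of H (binary 0111), so error is at position 7.
Correct: flip bit 7 of r = 111001011111100 to get c = 111001111111100.


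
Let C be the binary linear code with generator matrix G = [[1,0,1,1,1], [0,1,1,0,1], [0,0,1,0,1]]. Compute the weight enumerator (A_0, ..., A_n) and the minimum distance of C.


Weight distribution: A_0 = 1, A_1 = 1, A_2 = 2, A_3 = 2, A_4 = 1, A_5 = 1. Minimum distance d = 1.

Enumerate all 2^3 = 8 messages m ∈ F_2^3.
For each, compute codeword c = mG in F_2^5, then tally its weight.
  m = 000 → c = 00000, weight = 0.
  m = 100 → c = 10111, weight = 4.
  m = 010 → c = 01101, weight = 3.
  m = 110 → c = 11010, weight = 3.
  m = 001 → c = 00101, weight = 2.
  m = 101 → c = 10010, weight = 2.
  m = 011 → c = 01000, weight = 1.
  m = 111 → c = 11111, weight = 5.
Tally weights:
  weight 0: 1 codewords.
  weight 1: 1 codewords.
  weight 2: 2 codewords.
  weight 3: 2 codewords.
  weight 4: 1 codewords.
  weight 5: 1 codewords.
Minimum distance d = smallest w > 0 with A_w > 0 = 1.
Sanity: Σ A_w = 8 = 2^3 = 8 ✓.


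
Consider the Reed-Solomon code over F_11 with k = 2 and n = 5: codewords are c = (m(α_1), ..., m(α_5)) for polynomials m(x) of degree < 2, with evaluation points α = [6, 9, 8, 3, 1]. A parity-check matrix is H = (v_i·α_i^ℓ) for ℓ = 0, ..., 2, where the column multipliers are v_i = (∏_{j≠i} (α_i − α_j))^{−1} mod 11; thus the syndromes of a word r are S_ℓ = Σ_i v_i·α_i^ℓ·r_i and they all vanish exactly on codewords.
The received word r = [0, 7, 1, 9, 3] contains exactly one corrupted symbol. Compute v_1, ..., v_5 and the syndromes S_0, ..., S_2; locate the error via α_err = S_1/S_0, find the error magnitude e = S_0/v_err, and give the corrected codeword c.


S = (7, 10, 8), error at position 4, error magnitude e = 5, c = [0, 7, 1, 4, 3].

Step 1: column multipliers v_i = (∏_{j≠i}(α_i − α_j))^{−1} mod 11.
  i = 1 (α = 6): (6−9)(6−8)(6−3)(6−1) = (−3)·(−2)·3·5 = 90 ≡ 2, so v_1 = 2^{−1} = 6 (mod 11).
  i = 2 (α = 9): (9−6)(9−8)(9−3)(9−1) = 3·1·6·8 = 144 ≡ 1, so v_2 = 1^{−1} = 1 (mod 11).
  i = 3 (α = 8): (8−6)(8−9)(8−3)(8−1) = 2·(−1)·5·7 = −70 ≡ 7, so v_3 = 7^{−1} = 8 (mod 11).
  i = 4 (α = 3): (3−6)(3−9)(3−8)(3−1) = (−3)·(−6)·(−5)·2 = −180 ≡ 7, so v_4 = 7^{−1} = 8 (mod 11).
  i = 5 (α = 1): (1−6)(1−9)(1−8)(1−3) = (−5)·(−8)·(−7)·(−2) = 560 ≡ 10, so v_5 = 10^{−1} = 10 (mod 11).
  v = [6, 1, 8, 8, 10].
Step 2: syndromes of r = [0, 7, 1, 9, 3] (all sums mod 11).
  S_0 = Σ v_i r_i = 6·0 + 1·7 + 8·1 + 8·9 + 10·3 = 117 ≡ 7.
  S_1 = Σ v_i α_i r_i = 6·6·0 + 1·9·7 + 8·8·1 + 8·3·9 + 10·1·3 = 373 ≡ 10.
  α_i^2 mod 11 = [3, 4, 9, 9, 1].
  S_2 = Σ v_i α_i^2 r_i = 6·3·0 + 1·4·7 + 8·9·1 + 8·9·9 + 10·1·3 = 778 ≡ 8.
  S = (7, 10, 8) ≠ 0, so r is not a codeword (an error is present).
Step 3: locate the error. For a single error e at position i, S_ℓ = v_i·e·α_i^ℓ, so α_err = S_1/S_0.
  S_0^{−1} = 7^{−1} = 8 (mod 11), so α_err = 10·8 = 80 ≡ 3 = α_4. Error position i = 4.
  Consistency check: S_2/S_1 = 8·10 = 80 ≡ 3 = α_err ✓ (single-error assumption holds).
Step 4: error magnitude e = S_0/v_4 = S_0·∏_{j≠4}(α_4 − α_j) = 7·7 = 49 ≡ 5 (mod 11).
Step 5: correct position 4: c_4 = r_4 − e = 9 − 5 ≡ 4 (mod 11). Hence c = [0, 7, 1, 4, 3].
  Check: interpolating c through the α_i gives m(x) = 8 + 6·x (degree < 2) with m(α_i) = c_i for every i, so c is indeed a codeword.


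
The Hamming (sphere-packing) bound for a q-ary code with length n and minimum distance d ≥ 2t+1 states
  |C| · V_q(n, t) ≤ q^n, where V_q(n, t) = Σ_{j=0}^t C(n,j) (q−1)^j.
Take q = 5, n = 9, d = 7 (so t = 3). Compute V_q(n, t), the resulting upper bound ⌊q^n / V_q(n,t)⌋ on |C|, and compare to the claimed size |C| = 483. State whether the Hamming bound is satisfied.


V_q(n, t) = 5989, q^n = 1953125, Hamming bound = 326, |C| = 483 > bound (violated).

Step 1: Compute V_q(n, t) = Σ_{j=0}^3 C(n, j) (q−1)^j.
  j = 0: C(9,0)·(4)^0 = 1·1 = 1.
  j = 1: C(9,1)·(4)^1 = 9·4 = 36.
  j = 2: C(9,2)·(4)^2 = 36·16 = 576.
  j = 3: C(9,3)·(4)^3 = 84·64 = 5376.
  V_q(n, t) = 1 + 36 + 576 + 5376 = 5989.
Step 2: q^n = 5^9 = 1953125.
Step 3: Hamming bound ⌊q^n / V_q(n,t)⌋ = ⌊1953125/5989⌋ = 326.
Step 4: Compare |C| = 483 to 326: violated.
The claimed |C| lies above the Hamming bound, so no 5-ary code of length 9 with d ≥ 7 can have 483 codewords.


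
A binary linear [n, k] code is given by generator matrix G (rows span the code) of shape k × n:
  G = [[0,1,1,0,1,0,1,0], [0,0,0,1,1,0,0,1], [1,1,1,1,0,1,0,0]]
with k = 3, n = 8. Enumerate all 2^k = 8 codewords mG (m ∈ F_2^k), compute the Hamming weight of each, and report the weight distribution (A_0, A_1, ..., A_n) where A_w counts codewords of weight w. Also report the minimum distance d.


Weight distribution: A_0 = 1, A_3 = 1, A_4 = 2, A_5 = 3, A_6 = 1. Minimum distance d = 3.

Enumerate all 2^3 = 8 messages m ∈ F_2^3.
For each, compute codeword c = mG in F_2^8, then tally its weight.
  m = 000 → c = 00000000, weight = 0.
  m = 100 → c = 01101010, weight = 4.
  m = 010 → c = 00011001, weight = 3.
  m = 110 → c = 01110011, weight = 5.
  m = 001 → c = 11110100, weight = 5.
  m = 101 → c = 10011110, weight = 5.
  m = 011 → c = 11101101, weight = 6.
  m = 111 → c = 10000111, weight = 4.
Tally weights:
  weight 0: 1 codewords.
  weight 3: 1 codewords.
  weight 4: 2 codewords.
  weight 5: 3 codewords.
  weight 6: 1 codewords.
Minimum distance d = smallest w > 0 with A_w > 0 = 3.
Sanity: Σ A_w = 8 = 2^3 = 8 ✓.


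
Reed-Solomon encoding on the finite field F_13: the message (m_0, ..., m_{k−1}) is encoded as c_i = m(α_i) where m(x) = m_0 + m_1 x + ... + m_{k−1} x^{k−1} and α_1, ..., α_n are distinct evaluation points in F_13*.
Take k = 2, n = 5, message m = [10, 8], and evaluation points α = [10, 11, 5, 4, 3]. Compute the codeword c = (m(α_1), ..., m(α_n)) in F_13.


c = [12, 7, 11, 3, 8]

Message polynomial: m(x) = 10 + 8·x (mod 13).
For each evaluation point α_i, compute m(α_i) mod 13:
  α_1 = 10: Horner steps 8 → 12, so m(10) = 12.
  α_2 = 11: Horner steps 8 → 7, so m(11) = 7.
  α_3 = 5: Horner steps 8 → 11, so m(5) = 11.
  α_4 = 4: Horner steps 8 → 3, so m(4) = 3.
  α_5 = 3: Horner steps 8 → 8, so m(3) = 8.
Codeword c = [12, 7, 11, 3, 8] ∈ F_13^5.


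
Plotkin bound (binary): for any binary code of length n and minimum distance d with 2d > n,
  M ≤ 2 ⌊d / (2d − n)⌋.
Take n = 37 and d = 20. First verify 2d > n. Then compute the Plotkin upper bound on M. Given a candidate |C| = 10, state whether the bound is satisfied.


Plotkin bound M ≤ 12; given |C| = 10 ≤ bound (satisfied).

Check applicability: 2d = 40, n = 37.
2d − n = 3 > 0, so Plotkin applies.
Compute d/(2d−n) = 20/3 ≈ 6.6667.
⌊d/(2d−n)⌋ = 6.
Plotkin bound: M ≤ 2·6 = 12.
Given |C| = 10, check: satisfied.
This |C| is below the Plotkin bound.


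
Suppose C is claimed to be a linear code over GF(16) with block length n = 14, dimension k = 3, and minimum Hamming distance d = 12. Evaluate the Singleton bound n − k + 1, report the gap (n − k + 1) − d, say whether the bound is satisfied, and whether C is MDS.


Singleton RHS = n − k + 1 = 12, slack = 0, bound satisfied, MDS.

Singleton bound: d ≤ n − k + 1.
Here n = 14, k = 3, so n − k + 1 = 12.
Given d = 12, check d ≤ 12: YES.
Slack = (n − k + 1) − d = 0.
The code is MDS (slack = 0).
Description: the claimed parameters are [14, 3, 12]_16; such a code would be MDS (meets Singleton bound).


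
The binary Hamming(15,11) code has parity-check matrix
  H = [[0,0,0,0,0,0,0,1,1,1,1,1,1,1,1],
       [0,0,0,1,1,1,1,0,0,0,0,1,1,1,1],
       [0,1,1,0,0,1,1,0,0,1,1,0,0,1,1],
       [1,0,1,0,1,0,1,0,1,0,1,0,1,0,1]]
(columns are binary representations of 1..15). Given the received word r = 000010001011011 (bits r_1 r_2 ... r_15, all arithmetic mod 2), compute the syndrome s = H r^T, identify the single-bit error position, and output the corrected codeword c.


s = (1, 0, 1, 0)^T, error position = 10, corrected codeword c = 000010001111011

Compute s = H r^T mod 2 one row at a time:
  s_1 = 0 + 1 + 0 + 1 + 1 + 0 + 1 + 1 = 5 ≡ 1 (mod 2).
  s_2 = 0 + 1 + 0 + 0 + 1 + 0 + 1 + 1 = 4 ≡ 0 (mod 2).
  s_3 = 0 + 0 + 0 + 0 + 0 + 1 + 1 + 1 = 3 ≡ 1 (mod 2).
  s_4 = 0 + 0 + 1 + 0 + 1 + 1 + 0 + 1 = 4 ≡ 0 (mod 2).
s = (1, 0, 1, 0)^T — this equals column 10 of H (binary 1010), so error is at position 10.
Correct: flip bit 10 of r = 000010001011011 to get c = 000010001111011.


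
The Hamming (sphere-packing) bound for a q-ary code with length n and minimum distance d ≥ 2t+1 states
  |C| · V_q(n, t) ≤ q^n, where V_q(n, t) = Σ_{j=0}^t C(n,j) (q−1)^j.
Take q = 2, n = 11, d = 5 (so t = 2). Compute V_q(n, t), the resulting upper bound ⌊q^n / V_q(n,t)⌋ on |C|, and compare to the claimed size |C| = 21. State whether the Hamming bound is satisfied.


V_q(n, t) = 67, q^n = 2048, Hamming bound = 30, |C| = 21 ≤ bound (satisfied).

Step 1: Compute V_q(n, t) = Σ_{j=0}^2 C(n, j) (q−1)^j.
  j = 0: C(11,0)·(1)^0 = 1·1 = 1.
  j = 1: C(11,1)·(1)^1 = 11·1 = 11.
  j = 2: C(11,2)·(1)^2 = 55·1 = 55.
  V_q(n, t) = 1 + 11 + 55 = 67.
Step 2: q^n = 2^11 = 2048.
Step 3: Hamming bound ⌊q^n / V_q(n,t)⌋ = ⌊2048/67⌋ = 30.
Step 4: Compare |C| = 21 to 30: satisfied.
The claimed |C| lies below the Hamming bound.


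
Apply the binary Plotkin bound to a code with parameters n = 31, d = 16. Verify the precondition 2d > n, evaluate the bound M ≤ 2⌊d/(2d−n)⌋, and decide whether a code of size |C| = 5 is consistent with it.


Plotkin bound M ≤ 32; given |C| = 5 ≤ bound (satisfied).

Check applicability: 2d = 32, n = 31.
2d − n = 1 > 0, so Plotkin applies.
Compute d/(2d−n) = 16/1 ≈ 16.0000.
⌊d/(2d−n)⌋ = 16.
Plotkin bound: M ≤ 2·16 = 32.
Given |C| = 5, check: satisfied.
This |C| is below the Plotkin bound.


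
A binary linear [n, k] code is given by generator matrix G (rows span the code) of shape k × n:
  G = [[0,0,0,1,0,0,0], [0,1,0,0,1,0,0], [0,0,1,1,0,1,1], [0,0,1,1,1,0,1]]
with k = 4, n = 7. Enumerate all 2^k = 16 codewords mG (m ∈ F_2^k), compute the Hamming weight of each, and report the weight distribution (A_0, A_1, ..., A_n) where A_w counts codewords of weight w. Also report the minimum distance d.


Weight distribution: A_0 = 1, A_1 = 1, A_2 = 3, A_3 = 6, A_4 = 3, A_5 = 1, A_6 = 1. Minimum distance d = 1.

Enumerate all 2^4 = 16 messages m ∈ F_2^4.
For each, compute codeword c = mG in F_2^7, then tally its weight.
  m = 0000 → c = 0000000, weight = 0.
  m = 1000 → c = 0001000, weight = 1.
  m = 0100 → c = 0100100, weight = 2.
  m = 1100 → c = 0101100, weight = 3.
  m = 0010 → c = 0011011, weight = 4.
  m = 1010 → c = 0010011, weight = 3.
  m = 0110 → c = 0111111, weight = 6.
  m = 1110 → c = 0110111, weight = 5.
  m = 0001 → c = 0011101, weight = 4.
  m = 1001 → c = 0010101, weight = 3.
  m = 0101 → c = 0111001, weight = 4.
  m = 1101 → c = 0110001, weight = 3.
  m = 0011 → c = 0000110, weight = 2.
  m = 1011 → c = 0001110, weight = 3.
  m = 0111 → c = 0100010, weight = 2.
  m = 1111 → c = 0101010, weight = 3.
Tally weights:
  weight 0: 1 codewords.
  weight 1: 1 codewords.
  weight 2: 3 codewords.
  weight 3: 6 codewords.
  weight 4: 3 codewords.
  weight 5: 1 codewords.
  weight 6: 1 codewords.
Minimum distance d = smallest w > 0 with A_w > 0 = 1.
Sanity: Σ A_w = 16 = 2^4 = 16 ✓.


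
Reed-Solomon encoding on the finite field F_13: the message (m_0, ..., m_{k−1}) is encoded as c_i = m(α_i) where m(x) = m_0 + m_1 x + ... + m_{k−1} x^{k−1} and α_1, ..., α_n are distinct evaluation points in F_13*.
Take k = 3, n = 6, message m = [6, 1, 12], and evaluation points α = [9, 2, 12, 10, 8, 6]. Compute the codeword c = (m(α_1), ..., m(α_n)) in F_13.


c = [12, 4, 4, 7, 2, 2]

Message polynomial: m(x) = 6 + 1·x + 12·x^2 (mod 13).
For each evaluation point α_i, compute m(α_i) mod 13:
  α_1 = 9: Horner steps 12 → 5 → 12, so m(9) = 12.
  α_2 = 2: Horner steps 12 → 12 → 4, so m(2) = 4.
  α_3 = 12: Horner steps 12 → 2 → 4, so m(12) = 4.
  α_4 = 10: Horner steps 12 → 4 → 7, so m(10) = 7.
  α_5 = 8: Horner steps 12 → 6 → 2, so m(8) = 2.
  α_6 = 6: Horner steps 12 → 8 → 2, so m(6) = 2.
Codeword c = [12, 4, 4, 7, 2, 2] ∈ F_13^6.


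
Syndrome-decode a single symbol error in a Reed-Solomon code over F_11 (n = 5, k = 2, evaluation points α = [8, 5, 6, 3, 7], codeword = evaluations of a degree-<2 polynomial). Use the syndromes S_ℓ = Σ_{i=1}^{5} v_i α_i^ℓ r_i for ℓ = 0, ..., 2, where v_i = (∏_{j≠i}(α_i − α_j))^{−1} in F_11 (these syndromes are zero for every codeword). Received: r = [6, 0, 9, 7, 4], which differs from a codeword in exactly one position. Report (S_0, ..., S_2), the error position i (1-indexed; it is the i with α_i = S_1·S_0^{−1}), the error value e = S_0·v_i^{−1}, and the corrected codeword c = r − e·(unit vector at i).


S = (3, 7, 9), error at position 3, error magnitude e = 7, c = [6, 0, 2, 7, 4].

Step 1: column multipliers v_i = (∏_{j≠i}(α_i − α_j))^{−1} mod 11.
  i = 1 (α = 8): (8−5)(8−6)(8−3)(8−7) = 3·2·5·1 = 30 ≡ 8, so v_1 = 8^{−1} = 7 (mod 11).
  i = 2 (α = 5): (5−8)(5−6)(5−3)(5−7) = (−3)·(−1)·2·(−2) = −12 ≡ 10, so v_2 = 10^{−1} = 10 (mod 11).
  i = 3 (α = 6): (6−8)(6−5)(6−3)(6−7) = (−2)·1·3·(−1) = 6 ≡ 6, so v_3 = 6^{−1} = 2 (mod 11).
  i = 4 (α = 3): (3−8)(3−5)(3−6)(3−7) = (−5)·(−2)·(−3)·(−4) = 120 ≡ 10, so v_4 = 10^{−1} = 10 (mod 11).
  i = 5 (α = 7): (7−8)(7−5)(7−6)(7−3) = (−1)·2·1·4 = −8 ≡ 3, so v_5 = 3^{−1} = 4 (mod 11).
  v = [7, 10, 2, 10, 4].
Step 2: syndromes of r = [6, 0, 9, 7, 4] (all sums mod 11).
  S_0 = Σ v_i r_i = 7·6 + 10·0 + 2·9 + 10·7 + 4·4 = 146 ≡ 3.
  S_1 = Σ v_i α_i r_i = 7·8·6 + 10·5·0 + 2·6·9 + 10·3·7 + 4·7·4 = 766 ≡ 7.
  α_i^2 mod 11 = [9, 3, 3, 9, 5].
  S_2 = Σ v_i α_i^2 r_i = 7·9·6 + 10·3·0 + 2·3·9 + 10·9·7 + 4·5·4 = 1142 ≡ 9.
  S = (3, 7, 9) ≠ 0, so r is not a codeword (an error is present).
Step 3: locate the error. For a single error e at position i, S_ℓ = v_i·e·α_i^ℓ, so α_err = S_1/S_0.
  S_0^{−1} = 3^{−1} = 4 (mod 11), so α_err = 7·4 = 28 ≡ 6 = α_3. Error position i = 3.
  Consistency check: S_2/S_1 = 9·8 = 72 ≡ 6 = α_err ✓ (single-error assumption holds).
Step 4: error magnitude e = S_0/v_3 = S_0·∏_{j≠3}(α_3 − α_j) = 3·6 = 18 ≡ 7 (mod 11).
Step 5: correct position 3: c_3 = r_3 − e = 9 − 7 ≡ 2 (mod 11). Hence c = [6, 0, 2, 7, 4].
  Check: interpolating c through the α_i gives m(x) = 1 + 2·x (degree < 2) with m(α_i) = c_i for every i, so c is indeed a codeword.


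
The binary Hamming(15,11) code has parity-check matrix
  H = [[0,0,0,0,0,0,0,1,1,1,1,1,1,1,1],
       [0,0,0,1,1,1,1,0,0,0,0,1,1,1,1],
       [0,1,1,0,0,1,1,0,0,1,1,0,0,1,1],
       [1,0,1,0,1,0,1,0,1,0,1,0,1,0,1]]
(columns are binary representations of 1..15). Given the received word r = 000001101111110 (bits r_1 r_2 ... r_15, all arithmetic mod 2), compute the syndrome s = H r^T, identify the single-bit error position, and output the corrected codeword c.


s = (0, 1, 1, 0)^T, error position = 6, corrected codeword c = 000000101111110

Compute s = H r^T mod 2 one row at a time:
  s_1 = 0 + 1 + 1 + 1 + 1 + 1 + 1 + 0 = 6 ≡ 0 (mod 2).
  s_2 = 0 + 0 + 1 + 1 + 1 + 1 + 1 + 0 = 5 ≡ 1 (mod 2).
  s_3 = 0 + 0 + 1 + 1 + 1 + 1 + 1 + 0 = 5 ≡ 1 (mod 2).
  s_4 = 0 + 0 + 0 + 1 + 1 + 1 + 1 + 0 = 4 ≡ 0 (mod 2).
s = (0, 1, 1, 0)^T — this equals column 6 of H (binary 0110), so error is at position 6.
Correct: flip bit 6 of r = 000001101111110 to get c = 000000101111110.


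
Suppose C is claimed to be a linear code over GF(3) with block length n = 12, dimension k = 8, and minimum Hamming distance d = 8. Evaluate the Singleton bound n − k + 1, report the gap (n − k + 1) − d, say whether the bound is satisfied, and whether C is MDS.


Singleton RHS = n − k + 1 = 5, slack = -3, bound violated (no such code; not MDS).

Singleton bound: d ≤ n − k + 1.
Here n = 12, k = 8, so n − k + 1 = 5.
Given d = 8, check d ≤ 5: NO.
Slack = (n − k + 1) − d = -3.
The slack is negative: d = 8 exceeds n − k + 1 = 5 by 3, so the Singleton bound is violated and no linear [12, 8, 8]_3 code can exist. In particular it is not MDS (MDS requires d = n − k + 1 exactly).
Description: the claimed parameters are [12, 8, 8]_3; such a code would be impossible (violates the Singleton bound).


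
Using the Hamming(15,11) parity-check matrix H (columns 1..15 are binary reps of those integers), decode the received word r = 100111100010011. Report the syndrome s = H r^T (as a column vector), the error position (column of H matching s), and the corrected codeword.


s = (1, 0, 1, 1)^T, error position = 11, corrected codeword c = 100111100000011

Compute s = H r^T mod 2 one row at a time:
  s_1 = 0 + 0 + 0 + 1 + 0 + 0 + 1 + 1 = 3 ≡ 1 (mod 2).
  s_2 = 1 + 1 + 1 + 1 + 0 + 0 + 1 + 1 = 6 ≡ 0 (mod 2).
  s_3 = 0 + 0 + 1 + 1 + 0 + 1 + 1 + 1 = 5 ≡ 1 (mod 2).
  s_4 = 1 + 0 + 1 + 1 + 0 + 1 + 0 + 1 = 5 ≡ 1 (mod 2).
s = (1, 0, 1, 1)^T — this equals column 11 of H (binary 1011), so error is at position 11.
Correct: flip bit 11 of r = 100111100010011 to get c = 100111100000011.


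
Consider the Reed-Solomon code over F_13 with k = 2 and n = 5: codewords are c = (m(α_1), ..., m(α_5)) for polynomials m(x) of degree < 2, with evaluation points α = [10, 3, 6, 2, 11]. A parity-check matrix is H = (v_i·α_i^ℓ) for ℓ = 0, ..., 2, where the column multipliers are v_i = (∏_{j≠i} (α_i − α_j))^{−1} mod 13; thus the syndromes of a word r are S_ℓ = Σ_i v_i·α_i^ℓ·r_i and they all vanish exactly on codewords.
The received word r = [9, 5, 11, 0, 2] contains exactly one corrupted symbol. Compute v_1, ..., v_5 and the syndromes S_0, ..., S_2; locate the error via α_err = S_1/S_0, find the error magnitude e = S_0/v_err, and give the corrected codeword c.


S = (12, 10, 4), error at position 2, error magnitude e = 12, c = [9, 6, 11, 0, 2].

Step 1: column multipliers v_i = (∏_{j≠i}(α_i − α_j))^{−1} mod 13.
  i = 1 (α = 10): (10−3)(10−6)(10−2)(10−11) = 7·4·8·(−1) = −224 ≡ 10, so v_1 = 10^{−1} = 4 (mod 13).
  i = 2 (α = 3): (3−10)(3−6)(3−2)(3−11) = (−7)·(−3)·1·(−8) = −168 ≡ 1, so v_2 = 1^{−1} = 1 (mod 13).
  i = 3 (α = 6): (6−10)(6−3)(6−2)(6−11) = (−4)·3·4·(−5) = 240 ≡ 6, so v_3 = 6^{−1} = 11 (mod 13).
  i = 4 (α = 2): (2−10)(2−3)(2−6)(2−11) = (−8)·(−1)·(−4)·(−9) = 288 ≡ 2, so v_4 = 2^{−1} = 7 (mod 13).
  i = 5 (α = 11): (11−10)(11−3)(11−6)(11−2) = 1·8·5·9 = 360 ≡ 9, so v_5 = 9^{−1} = 3 (mod 13).
  v = [4, 1, 11, 7, 3].
Step 2: syndromes of r = [9, 5, 11, 0, 2] (all sums mod 13).
  S_0 = Σ v_i r_i = 4·9 + 1·5 + 11·11 + 7·0 + 3·2 = 168 ≡ 12.
  S_1 = Σ v_i α_i r_i = 4·10·9 + 1·3·5 + 11·6·11 + 7·2·0 + 3·11·2 = 1167 ≡ 10.
  α_i^2 mod 13 = [9, 9, 10, 4, 4].
  S_2 = Σ v_i α_i^2 r_i = 4·9·9 + 1·9·5 + 11·10·11 + 7·4·0 + 3·4·2 = 1603 ≡ 4.
  S = (12, 10, 4) ≠ 0, so r is not a codeword (an error is present).
Step 3: locate the error. For a single error e at position i, S_ℓ = v_i·e·α_i^ℓ, so α_err = S_1/S_0.
  S_0^{−1} = 12^{−1} = 12 (mod 13), so α_err = 10·12 = 120 ≡ 3 = α_2. Error position i = 2.
  Consistency check: S_2/S_1 = 4·4 = 16 ≡ 3 = α_err ✓ (single-error assumption holds).
Step 4: error magnitude e = S_0/v_2 = S_0·∏_{j≠2}(α_2 − α_j) = 12·1 = 12 ≡ 12 (mod 13).
Step 5: correct position 2: c_2 = r_2 − e = 5 − 12 ≡ 6 (mod 13). Hence c = [9, 6, 11, 0, 2].
  Check: interpolating c through the α_i gives m(x) = 1 + 6·x (degree < 2) with m(α_i) = c_i for every i, so c is indeed a codeword.


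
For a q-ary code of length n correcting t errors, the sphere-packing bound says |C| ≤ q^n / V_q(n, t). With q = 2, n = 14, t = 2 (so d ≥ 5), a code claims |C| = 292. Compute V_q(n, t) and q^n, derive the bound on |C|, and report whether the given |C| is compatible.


V_q(n, t) = 106, q^n = 16384, Hamming bound = 154, |C| = 292 > bound (violated).

Step 1: Compute V_q(n, t) = Σ_{j=0}^2 C(n, j) (q−1)^j.
  j = 0: C(14,0)·(1)^0 = 1·1 = 1.
  j = 1: C(14,1)·(1)^1 = 14·1 = 14.
  j = 2: C(14,2)·(1)^2 = 91·1 = 91.
  V_q(n, t) = 1 + 14 + 91 = 106.
Step 2: q^n = 2^14 = 16384.
Step 3: Hamming bound ⌊q^n / V_q(n,t)⌋ = ⌊16384/106⌋ = 154.
Step 4: Compare |C| = 292 to 154: violated.
The claimed |C| lies above the Hamming bound, so no 2-ary code of length 14 with d ≥ 5 can have 292 codewords.


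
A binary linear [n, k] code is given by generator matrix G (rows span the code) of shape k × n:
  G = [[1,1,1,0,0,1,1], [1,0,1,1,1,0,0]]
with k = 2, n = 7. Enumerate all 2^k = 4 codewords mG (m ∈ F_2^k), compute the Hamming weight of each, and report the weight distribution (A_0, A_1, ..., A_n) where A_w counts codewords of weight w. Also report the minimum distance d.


Weight distribution: A_0 = 1, A_4 = 1, A_5 = 2. Minimum distance d = 4.

Enumerate all 2^2 = 4 messages m ∈ F_2^2.
For each, compute codeword c = mG in F_2^7, then tally its weight.
  m = 00 → c = 0000000, weight = 0.
  m = 10 → c = 1110011, weight = 5.
  m = 01 → c = 1011100, weight = 4.
  m = 11 → c = 0101111, weight = 5.
Tally weights:
  weight 0: 1 codewords.
  weight 4: 1 codewords.
  weight 5: 2 codewords.
Minimum distance d = smallest w > 0 with A_w > 0 = 4.
Sanity: Σ A_w = 4 = 2^2 = 4 ✓.


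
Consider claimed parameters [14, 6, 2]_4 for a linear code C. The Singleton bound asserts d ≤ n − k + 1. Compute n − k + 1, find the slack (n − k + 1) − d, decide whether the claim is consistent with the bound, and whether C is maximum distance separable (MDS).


Singleton RHS = n − k + 1 = 9, slack = 7, bound satisfied, not MDS.

Singleton bound: d ≤ n − k + 1.
Here n = 14, k = 6, so n − k + 1 = 9.
Given d = 2, check d ≤ 9: YES.
Slack = (n − k + 1) − d = 7.
The code is NOT MDS (slack = 7 > 0).
Description: the claimed parameters are [14, 6, 2]_4; such a code would be non-MDS.


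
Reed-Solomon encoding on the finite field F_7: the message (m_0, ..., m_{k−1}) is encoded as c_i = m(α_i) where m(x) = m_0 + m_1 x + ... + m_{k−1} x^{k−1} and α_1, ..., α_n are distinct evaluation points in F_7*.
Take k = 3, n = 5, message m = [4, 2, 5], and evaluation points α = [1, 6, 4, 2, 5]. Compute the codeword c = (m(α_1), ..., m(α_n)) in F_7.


c = [4, 0, 1, 0, 6]

Message polynomial: m(x) = 4 + 2·x + 5·x^2 (mod 7).
For each evaluation point α_i, compute m(α_i) mod 7:
  α_1 = 1: Horner steps 5 → 0 → 4, so m(1) = 4.
  α_2 = 6: Horner steps 5 → 4 → 0, so m(6) = 0.
  α_3 = 4: Horner steps 5 → 1 → 1, so m(4) = 1.
  α_4 = 2: Horner steps 5 → 5 → 0, so m(2) = 0.
  α_5 = 5: Horner steps 5 → 6 → 6, so m(5) = 6.
Codeword c = [4, 0, 1, 0, 6] ∈ F_7^5.


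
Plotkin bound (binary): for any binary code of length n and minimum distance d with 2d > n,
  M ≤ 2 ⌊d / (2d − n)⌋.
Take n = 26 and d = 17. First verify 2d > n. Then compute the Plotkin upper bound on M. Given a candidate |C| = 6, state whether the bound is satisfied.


Plotkin bound M ≤ 4; given |C| = 6 > bound (violated).

Check applicability: 2d = 34, n = 26.
2d − n = 8 > 0, so Plotkin applies.
Compute d/(2d−n) = 17/8 ≈ 2.1250.
⌊d/(2d−n)⌋ = 2.
Plotkin bound: M ≤ 2·2 = 4.
Given |C| = 6, check: VIOLATED.
This |C| is above the Plotkin bound, so no binary code with n = 26, d = 17 and 6 codewords exists.


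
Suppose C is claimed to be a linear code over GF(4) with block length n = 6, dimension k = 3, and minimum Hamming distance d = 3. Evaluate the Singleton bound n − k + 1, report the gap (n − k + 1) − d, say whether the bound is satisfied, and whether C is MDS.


Singleton RHS = n − k + 1 = 4, slack = 1, bound satisfied, not MDS.

Singleton bound: d ≤ n − k + 1.
Here n = 6, k = 3, so n − k + 1 = 4.
Given d = 3, check d ≤ 4: YES.
Slack = (n − k + 1) − d = 1.
The code is NOT MDS (slack = 1 > 0).
Description: the claimed parameters are [6, 3, 3]_4; such a code would be non-MDS.


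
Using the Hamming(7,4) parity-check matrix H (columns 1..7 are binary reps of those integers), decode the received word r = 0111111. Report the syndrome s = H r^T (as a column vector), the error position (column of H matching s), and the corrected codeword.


s = (0, 0, 1)^T, error position = 1, corrected codeword c = 1111111

Compute s = H r^T mod 2 one row at a time:
  s_1 = 1 + 1 + 1 + 1 = 4 ≡ 0 (mod 2).
  s_2 = 1 + 1 + 1 + 1 = 4 ≡ 0 (mod 2).
  s_3 = 0 + 1 + 1 + 1 = 3 ≡ 1 (mod 2).
s = (0, 0, 1)^T — this equals column 1 of H (binary 001), so error is at position 1.
Correct: flip bit 1 of r = 0111111 to get c = 1111111.


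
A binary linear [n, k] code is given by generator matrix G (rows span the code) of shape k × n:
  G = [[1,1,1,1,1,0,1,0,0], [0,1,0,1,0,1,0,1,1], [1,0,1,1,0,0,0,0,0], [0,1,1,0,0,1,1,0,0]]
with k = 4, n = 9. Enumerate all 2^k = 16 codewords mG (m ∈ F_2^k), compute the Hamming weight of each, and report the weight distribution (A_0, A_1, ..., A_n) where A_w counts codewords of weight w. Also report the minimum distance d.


Weight distribution: A_0 = 1, A_3 = 3, A_4 = 3, A_5 = 4, A_6 = 4, A_7 = 1. Minimum distance d = 3.

Enumerate all 2^4 = 16 messages m ∈ F_2^4.
For each, compute codeword c = mG in F_2^9, then tally its weight.
  m = 0000 → c = 000000000, weight = 0.
  m = 1000 → c = 111110100, weight = 6.
  m = 0100 → c = 010101011, weight = 5.
  m = 1100 → c = 101011111, weight = 7.
  m = 0010 → c = 101100000, weight = 3.
  m = 1010 → c = 010010100, weight = 3.
  m = 0110 → c = 111001011, weight = 6.
  m = 1110 → c = 000111111, weight = 6.
  m = 0001 → c = 011001100, weight = 4.
  m = 1001 → c = 100111000, weight = 4.
  m = 0101 → c = 001100111, weight = 5.
  m = 1101 → c = 110010011, weight = 5.
  m = 0011 → c = 110101100, weight = 5.
  m = 1011 → c = 001011000, weight = 3.
  m = 0111 → c = 100000111, weight = 4.
  m = 1111 → c = 011110011, weight = 6.
Tally weights:
  weight 0: 1 codewords.
  weight 3: 3 codewords.
  weight 4: 3 codewords.
  weight 5: 4 codewords.
  weight 6: 4 codewords.
  weight 7: 1 codewords.
Minimum distance d = smallest w > 0 with A_w > 0 = 3.
Sanity: Σ A_w = 16 = 2^4 = 16 ✓.


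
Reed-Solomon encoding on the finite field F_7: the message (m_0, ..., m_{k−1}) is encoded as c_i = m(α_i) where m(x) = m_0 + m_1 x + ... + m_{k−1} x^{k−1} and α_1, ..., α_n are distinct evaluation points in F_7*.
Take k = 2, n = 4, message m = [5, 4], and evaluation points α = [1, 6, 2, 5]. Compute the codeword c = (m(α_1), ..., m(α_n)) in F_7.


c = [2, 1, 6, 4]

Message polynomial: m(x) = 5 + 4·x (mod 7).
For each evaluation point α_i, compute m(α_i) mod 7:
  α_1 = 1: Horner steps 4 → 2, so m(1) = 2.
  α_2 = 6: Horner steps 4 → 1, so m(6) = 1.
  α_3 = 2: Horner steps 4 → 6, so m(2) = 6.
  α_4 = 5: Horner steps 4 → 4, so m(5) = 4.
Codeword c = [2, 1, 6, 4] ∈ F_7^4.


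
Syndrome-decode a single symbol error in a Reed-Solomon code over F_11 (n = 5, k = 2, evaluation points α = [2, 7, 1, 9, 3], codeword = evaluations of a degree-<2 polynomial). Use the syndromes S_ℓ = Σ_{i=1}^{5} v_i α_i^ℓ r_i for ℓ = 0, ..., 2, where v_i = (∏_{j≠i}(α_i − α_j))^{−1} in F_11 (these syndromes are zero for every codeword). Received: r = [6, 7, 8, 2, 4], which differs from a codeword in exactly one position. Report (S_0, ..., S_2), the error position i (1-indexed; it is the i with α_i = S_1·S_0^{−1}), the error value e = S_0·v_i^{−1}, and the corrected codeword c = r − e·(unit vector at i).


S = (10, 2, 7), error at position 4, error magnitude e = 10, c = [6, 7, 8, 3, 4].

Step 1: column multipliers v_i = (∏_{j≠i}(α_i − α_j))^{−1} mod 11.
  i = 1 (α = 2): (2−7)(2−1)(2−9)(2−3) = (−5)·1·(−7)·(−1) = −35 ≡ 9, so v_1 = 9^{−1} = 5 (mod 11).
  i = 2 (α = 7): (7−2)(7−1)(7−9)(7−3) = 5·6·(−2)·4 = −240 ≡ 2, so v_2 = 2^{−1} = 6 (mod 11).
  i = 3 (α = 1): (1−2)(1−7)(1−9)(1−3) = (−1)·(−6)·(−8)·(−2) = 96 ≡ 8, so v_3 = 8^{−1} = 7 (mod 11).
  i = 4 (α = 9): (9−2)(9−7)(9−1)(9−3) = 7·2·8·6 = 672 ≡ 1, so v_4 = 1^{−1} = 1 (mod 11).
  i = 5 (α = 3): (3−2)(3−7)(3−1)(3−9) = 1·(−4)·2·(−6) = 48 ≡ 4, so v_5 = 4^{−1} = 3 (mod 11).
  v = [5, 6, 7, 1, 3].
Step 2: syndromes of r = [6, 7, 8, 2, 4] (all sums mod 11).
  S_0 = Σ v_i r_i = 5·6 + 6·7 + 7·8 + 1·2 + 3·4 = 142 ≡ 10.
  S_1 = Σ v_i α_i r_i = 5·2·6 + 6·7·7 + 7·1·8 + 1·9·2 + 3·3·4 = 464 ≡ 2.
  α_i^2 mod 11 = [4, 5, 1, 4, 9].
  S_2 = Σ v_i α_i^2 r_i = 5·4·6 + 6·5·7 + 7·1·8 + 1·4·2 + 3·9·4 = 502 ≡ 7.
  S = (10, 2, 7) ≠ 0, so r is not a codeword (an error is present).
Step 3: locate the error. For a single error e at position i, S_ℓ = v_i·e·α_i^ℓ, so α_err = S_1/S_0.
  S_0^{−1} = 10^{−1} = 10 (mod 11), so α_err = 2·10 = 20 ≡ 9 = α_4. Error position i = 4.
  Consistency check: S_2/S_1 = 7·6 = 42 ≡ 9 = α_err ✓ (single-error assumption holds).
Step 4: error magnitude e = S_0/v_4 = S_0·∏_{j≠4}(α_4 − α_j) = 10·1 = 10 ≡ 10 (mod 11).
Step 5: correct position 4: c_4 = r_4 − e = 2 − 10 ≡ 3 (mod 11). Hence c = [6, 7, 8, 3, 4].
  Check: interpolating c through the α_i gives m(x) = 10 + 9·x (degree < 2) with m(α_i) = c_i for every i, so c is indeed a codeword.


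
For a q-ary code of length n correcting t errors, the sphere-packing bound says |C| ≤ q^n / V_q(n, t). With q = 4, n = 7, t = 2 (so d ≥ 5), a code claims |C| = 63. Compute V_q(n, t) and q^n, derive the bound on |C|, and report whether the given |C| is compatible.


V_q(n, t) = 211, q^n = 16384, Hamming bound = 77, |C| = 63 ≤ bound (satisfied).

Step 1: Compute V_q(n, t) = Σ_{j=0}^2 C(n, j) (q−1)^j.
  j = 0: C(7,0)·(3)^0 = 1·1 = 1.
  j = 1: C(7,1)·(3)^1 = 7·3 = 21.
  j = 2: C(7,2)·(3)^2 = 21·9 = 189.
  V_q(n, t) = 1 + 21 + 189 = 211.
Step 2: q^n = 4^7 = 16384.
Step 3: Hamming bound ⌊q^n / V_q(n,t)⌋ = ⌊16384/211⌋ = 77.
Step 4: Compare |C| = 63 to 77: satisfied.
The claimed |C| lies below the Hamming bound.


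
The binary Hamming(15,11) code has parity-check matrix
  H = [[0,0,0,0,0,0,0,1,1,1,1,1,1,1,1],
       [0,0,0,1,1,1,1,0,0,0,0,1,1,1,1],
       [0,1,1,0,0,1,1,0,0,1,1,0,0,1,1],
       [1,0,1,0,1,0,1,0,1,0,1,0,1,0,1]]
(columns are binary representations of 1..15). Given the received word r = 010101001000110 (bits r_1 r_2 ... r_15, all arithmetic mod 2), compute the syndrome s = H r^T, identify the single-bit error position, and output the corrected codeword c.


s = (1, 0, 1, 0)^T, error position = 10, corrected codeword c = 010101001100110

Compute s = H r^T mod 2 one row at a time:
  s_1 = 0 + 1 + 0 + 0 + 0 + 1 + 1 + 0 = 3 ≡ 1 (mod 2).
  s_2 = 1 + 0 + 1 + 0 + 0 + 1 + 1 + 0 = 4 ≡ 0 (mod 2).
  s_3 = 1 + 0 + 1 + 0 + 0 + 0 + 1 + 0 = 3 ≡ 1 (mod 2).
  s_4 = 0 + 0 + 0 + 0 + 1 + 0 + 1 + 0 = 2 ≡ 0 (mod 2).
s = (1, 0, 1, 0)^T — this equals column 10 of H (binary 1010), so error is at position 10.
Correct: flip bit 10 of r = 010101001000110 to get c = 010101001100110.
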